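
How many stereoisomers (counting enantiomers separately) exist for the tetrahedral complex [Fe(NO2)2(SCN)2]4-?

1

All four vertices of a tetrahedron are equivalent and mutually adjacent, so cis/trans isomerism cannot arise.
Only one geometric arrangement is possible.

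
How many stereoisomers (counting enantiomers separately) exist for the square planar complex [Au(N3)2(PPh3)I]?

2

There are 2 geometric isomers: N3 cis; N3 trans.
Each arrangement has an internal mirror plane or centre of symmetry, so none is chiral.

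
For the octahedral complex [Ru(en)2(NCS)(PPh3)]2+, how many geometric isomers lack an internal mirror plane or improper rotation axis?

Each en is bidentate and must span two cis positions.
Working through the distinct placements yields 2 geometric isomers: NCS and PPh3 mutually trans; NCS and PPh3 mutually cis (chiral).
One of these lacks any improper symmetry element and so occurs as an enantiomeric pair, giving 2 + 1 = 3 stereoisomers in total.

1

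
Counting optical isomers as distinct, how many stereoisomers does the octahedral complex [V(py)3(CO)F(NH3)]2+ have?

5

An octahedron has six vertices in three trans pairs; every non-trans pair is cis.
The distinct arrangements are (4 in all): py mer (3 arrangements); py fac (chiral).
One of these lacks any improper symmetry element and so occurs as an enantiomeric pair, giving 4 + 1 = 5 stereoisomers in total.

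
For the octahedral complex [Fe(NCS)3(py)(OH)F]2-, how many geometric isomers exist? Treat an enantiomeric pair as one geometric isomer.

An octahedron has six vertices in three trans pairs; every non-trans pair is cis.
Working through the distinct placements yields 4 geometric isomers: NCS mer (3 arrangements); NCS fac (chiral).

4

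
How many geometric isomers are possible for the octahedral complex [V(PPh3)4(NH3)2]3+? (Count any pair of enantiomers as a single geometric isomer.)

There are 2 geometric isomers: NH3 trans; NH3 cis.

2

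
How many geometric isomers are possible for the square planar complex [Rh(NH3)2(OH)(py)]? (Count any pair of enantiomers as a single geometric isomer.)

2

In a square planar complex each vertex has one trans partner and two cis neighbours.
There are 2 geometric isomers: NH3 cis; NH3 trans.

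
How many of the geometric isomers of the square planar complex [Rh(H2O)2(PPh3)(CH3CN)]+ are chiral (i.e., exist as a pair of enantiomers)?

0

Systematic placement gives 2 geometric isomers: H2O cis; H2O trans.
Each arrangement has an internal mirror plane or centre of symmetry, so none is chiral.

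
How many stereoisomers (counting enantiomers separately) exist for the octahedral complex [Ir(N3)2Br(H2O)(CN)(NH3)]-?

In an octahedral complex each vertex has one trans partner and four cis neighbours.
Placing the ligands in turn and identifying arrangements related by rotation or reflection leaves 9 distinct geometric isomers.
Of these, 6 lack any improper symmetry element and so occur as enantiomeric pairs, giving 9 + 6 = 15 stereoisomers in total.

15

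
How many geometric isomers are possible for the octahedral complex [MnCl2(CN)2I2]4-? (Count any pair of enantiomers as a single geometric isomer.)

5

Systematic placement gives 5 geometric isomers: Cl trans, CN trans, I trans; Cl cis, CN trans, I cis; Cl cis, CN cis, I trans; Cl cis, CN cis, I cis (chiral); Cl trans, CN cis, I cis.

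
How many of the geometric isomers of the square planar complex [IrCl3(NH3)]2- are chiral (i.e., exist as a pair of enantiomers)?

A square has two trans pairs of vertices; adjacent vertices are cis.
Only one geometric arrangement is possible.

0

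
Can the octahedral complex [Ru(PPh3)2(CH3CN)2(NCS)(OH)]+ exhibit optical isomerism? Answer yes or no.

yes

There are 6 geometric isomers: PPh3 trans, CH3CN trans; PPh3 cis, CH3CN trans; PPh3 trans, CH3CN cis; PPh3 cis, CH3CN cis (3 arrangements, 2 chiral).
Of these, 2 lack any improper symmetry element and so occur as enantiomeric pairs, giving 6 + 2 = 8 stereoisomers in total.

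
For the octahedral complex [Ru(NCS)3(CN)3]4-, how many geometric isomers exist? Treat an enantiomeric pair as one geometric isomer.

2

The six octahedral sites form three mutually perpendicular trans pairs.
Systematic placement gives 2 geometric isomers: NCS mer; NCS fac.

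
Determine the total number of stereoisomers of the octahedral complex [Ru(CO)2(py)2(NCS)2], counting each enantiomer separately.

There are 5 geometric isomers: CO trans, py trans, NCS trans; CO trans, py cis, NCS cis; CO cis, py trans, NCS cis; CO cis, py cis, NCS cis (chiral); CO cis, py cis, NCS trans.
One of these lacks any improper symmetry element and so occurs as an enantiomeric pair, giving 5 + 1 = 6 stereoisomers in total.

6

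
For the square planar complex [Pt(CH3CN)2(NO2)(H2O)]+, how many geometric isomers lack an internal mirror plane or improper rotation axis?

Working through the distinct placements yields 2 geometric isomers: CH3CN cis; CH3CN trans.
Each arrangement has an internal mirror plane or centre of symmetry, so none is chiral.

0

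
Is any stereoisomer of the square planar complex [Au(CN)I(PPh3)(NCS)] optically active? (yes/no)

In a square planar complex each vertex has one trans partner and two cis neighbours.
Systematic placement gives 3 geometric isomers: (CN/NCS trans, I/PPh3 trans); (CN/PPh3 trans, I/NCS trans); (CN/I trans, NCS/PPh3 trans).
Each arrangement has an internal mirror plane or centre of symmetry, so none is chiral.

no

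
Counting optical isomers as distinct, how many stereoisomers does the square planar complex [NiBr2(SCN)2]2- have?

2

In a square planar complex each vertex has one trans partner and two cis neighbours.
Systematic placement gives 2 geometric isomers: Br cis; Br trans.
Each arrangement has an internal mirror plane or centre of symmetry, so none is chiral.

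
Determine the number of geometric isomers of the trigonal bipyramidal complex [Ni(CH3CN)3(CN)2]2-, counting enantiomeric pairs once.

3

In a trigonal bipyramid the two axial positions differ from the three equatorial ones.
There are 3 geometric isomers: CN both equatorial; CN one axial, one equatorial; CN both axial.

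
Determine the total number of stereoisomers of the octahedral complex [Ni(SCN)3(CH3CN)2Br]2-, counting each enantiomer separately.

The six octahedral sites form three mutually perpendicular trans pairs.
There are 3 geometric isomers: SCN mer, CH3CN cis; SCN mer, CH3CN trans; SCN fac, CH3CN cis.
Each arrangement has an internal mirror plane or centre of symmetry, so none is chiral.

3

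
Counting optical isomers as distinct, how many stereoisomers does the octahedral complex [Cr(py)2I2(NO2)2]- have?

6

In an octahedral complex each vertex has one trans partner and four cis neighbours.
The distinct arrangements are (5 in all): py trans, I trans, NO2 trans; py cis, I trans, NO2 cis; py trans, I cis, NO2 cis; py cis, I cis, NO2 cis (chiral); py cis, I cis, NO2 trans.
One of these lacks any improper symmetry element and so occurs as an enantiomeric pair, giving 5 + 1 = 6 stereoisomers in total.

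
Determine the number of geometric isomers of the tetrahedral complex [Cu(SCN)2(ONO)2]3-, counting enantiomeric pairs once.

1

All four vertices of a tetrahedron are equivalent and mutually adjacent, so cis/trans isomerism cannot arise.
Only one geometric arrangement is possible.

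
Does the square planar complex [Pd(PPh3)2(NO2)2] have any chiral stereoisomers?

In a square planar complex each vertex has one trans partner and two cis neighbours.
There are 2 geometric isomers: PPh3 cis; PPh3 trans.
Each arrangement has an internal mirror plane or centre of symmetry, so none is chiral.

no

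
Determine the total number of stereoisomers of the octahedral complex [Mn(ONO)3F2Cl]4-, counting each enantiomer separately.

3

In an octahedral complex each vertex has one trans partner and four cis neighbours.
Systematic placement gives 3 geometric isomers: ONO mer, F cis; ONO mer, F trans; ONO fac, F cis.
Each arrangement has an internal mirror plane or centre of symmetry, so none is chiral.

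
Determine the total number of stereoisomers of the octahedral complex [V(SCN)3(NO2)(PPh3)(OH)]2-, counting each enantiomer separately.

5

In an octahedral complex each vertex has one trans partner and four cis neighbours.
Systematic placement gives 4 geometric isomers: SCN mer (3 arrangements); SCN fac (chiral).
One of these lacks any improper symmetry element and so occurs as an enantiomeric pair, giving 4 + 1 = 5 stereoisomers in total.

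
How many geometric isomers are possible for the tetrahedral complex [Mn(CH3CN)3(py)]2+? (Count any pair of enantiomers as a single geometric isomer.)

In a tetrahedral complex all four positions are equivalent and every pair of ligands is adjacent — there is no cis/trans distinction.
Only one geometric arrangement is possible.

1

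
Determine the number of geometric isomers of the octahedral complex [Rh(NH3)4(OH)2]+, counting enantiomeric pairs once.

Working through the distinct placements yields 2 geometric isomers: OH trans; OH cis.

2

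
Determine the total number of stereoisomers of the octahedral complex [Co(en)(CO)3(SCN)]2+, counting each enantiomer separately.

2

Each en is bidentate and must span two cis positions.
Systematic placement gives 2 geometric isomers: CO mer; CO fac.
Each arrangement has an internal mirror plane or centre of symmetry, so none is chiral.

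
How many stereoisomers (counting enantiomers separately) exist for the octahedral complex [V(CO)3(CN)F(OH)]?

The six octahedral sites form three mutually perpendicular trans pairs.
The distinct arrangements are (4 in all): CO mer (3 arrangements); CO fac (chiral).
One of these lacks any improper symmetry element and so occurs as an enantiomeric pair, giving 4 + 1 = 5 stereoisomers in total.

5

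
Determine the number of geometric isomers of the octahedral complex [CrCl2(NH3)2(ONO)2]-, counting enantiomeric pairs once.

An octahedron has six vertices in three trans pairs; every non-trans pair is cis.
There are 5 geometric isomers: Cl trans, NH3 trans, ONO trans; Cl trans, NH3 cis, ONO cis; Cl cis, NH3 cis, ONO trans; Cl cis, NH3 cis, ONO cis (chiral); Cl cis, NH3 trans, ONO cis.

5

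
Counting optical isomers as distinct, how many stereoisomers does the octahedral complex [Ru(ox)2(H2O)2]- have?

3

In an octahedral complex each vertex has one trans partner and four cis neighbours.
Each ox is bidentate and must span two cis positions.
There are 2 geometric isomers: H2O trans; H2O cis (chiral).
One of these lacks any improper symmetry element and so occurs as an enantiomeric pair, giving 2 + 1 = 3 stereoisomers in total.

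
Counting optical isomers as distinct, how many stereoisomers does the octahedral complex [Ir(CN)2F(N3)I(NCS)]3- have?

15

An octahedron has six vertices in three trans pairs; every non-trans pair is cis.
Exhaustive case analysis gives 9 geometric isomers.
Of these, 6 lack any improper symmetry element and so occur as enantiomeric pairs, giving 9 + 6 = 15 stereoisomers in total.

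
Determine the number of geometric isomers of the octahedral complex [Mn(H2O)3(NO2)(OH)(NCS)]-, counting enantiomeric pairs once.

4

An octahedron has six vertices in three trans pairs; every non-trans pair is cis.
There are 4 geometric isomers: H2O mer (3 arrangements); H2O fac (chiral).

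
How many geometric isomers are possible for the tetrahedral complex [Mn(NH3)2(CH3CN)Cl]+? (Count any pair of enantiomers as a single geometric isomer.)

All four vertices of a tetrahedron are equivalent and mutually adjacent, so cis/trans isomerism cannot arise.
Only one geometric arrangement is possible.

1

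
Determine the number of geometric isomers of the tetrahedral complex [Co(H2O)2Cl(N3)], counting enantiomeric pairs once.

All four vertices of a tetrahedron are equivalent and mutually adjacent, so cis/trans isomerism cannot arise.
Only one geometric arrangement is possible.

1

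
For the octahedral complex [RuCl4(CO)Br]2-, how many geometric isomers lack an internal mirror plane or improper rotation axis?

0

The six octahedral sites form three mutually perpendicular trans pairs.
Working through the distinct placements yields 2 geometric isomers: CO and Br mutually trans; CO and Br mutually cis.
Each arrangement has an internal mirror plane or centre of symmetry, so none is chiral.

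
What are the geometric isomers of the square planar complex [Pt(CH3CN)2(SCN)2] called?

cis and trans

A square has two trans pairs of vertices; adjacent vertices are cis.
Working through the distinct placements yields 2 geometric isomers: CH3CN cis; CH3CN trans.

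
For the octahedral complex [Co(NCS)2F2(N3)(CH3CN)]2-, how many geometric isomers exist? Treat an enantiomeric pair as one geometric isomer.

6

There are 6 geometric isomers: NCS trans, F cis; NCS cis, F cis (3 arrangements, 2 chiral); NCS trans, F trans; NCS cis, F trans.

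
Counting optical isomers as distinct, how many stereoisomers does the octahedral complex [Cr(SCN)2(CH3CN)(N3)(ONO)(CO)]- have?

Exhaustive case analysis gives 9 geometric isomers.
Of these, 6 lack any improper symmetry element and so occur as enantiomeric pairs, giving 9 + 6 = 15 stereoisomers in total.

15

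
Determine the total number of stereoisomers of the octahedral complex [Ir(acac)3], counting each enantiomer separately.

2

In an octahedral complex each vertex has one trans partner and four cis neighbours.
Each acac is bidentate and must span two cis positions.
Only one geometric arrangement is possible; it has no improper symmetry element, so it exists as a pair of enantiomers (2 stereoisomers).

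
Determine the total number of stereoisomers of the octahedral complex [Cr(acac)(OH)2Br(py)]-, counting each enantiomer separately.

6

The six octahedral sites form three mutually perpendicular trans pairs.
Each acac is bidentate and must span two cis positions.
Working through the distinct placements yields 4 geometric isomers: OH cis (3 arrangements, 2 chiral); OH trans.
Of these, 2 lack any improper symmetry element and so occur as enantiomeric pairs, giving 4 + 2 = 6 stereoisomers in total.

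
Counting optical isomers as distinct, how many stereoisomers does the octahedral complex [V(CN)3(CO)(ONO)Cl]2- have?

5

Systematic placement gives 4 geometric isomers: CN mer (3 arrangements); CN fac (chiral).
One of these lacks any improper symmetry element and so occurs as an enantiomeric pair, giving 4 + 1 = 5 stereoisomers in total.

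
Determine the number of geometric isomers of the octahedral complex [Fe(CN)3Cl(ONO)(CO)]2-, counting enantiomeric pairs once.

An octahedron has six vertices in three trans pairs; every non-trans pair is cis.
The distinct arrangements are (4 in all): CN mer (3 arrangements); CN fac (chiral).

4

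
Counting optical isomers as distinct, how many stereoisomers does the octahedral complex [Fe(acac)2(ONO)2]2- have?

3

Each acac is bidentate and must span two cis positions.
Working through the distinct placements yields 2 geometric isomers: ONO trans; ONO cis (chiral).
One of these lacks any improper symmetry element and so occurs as an enantiomeric pair, giving 2 + 1 = 3 stereoisomers in total.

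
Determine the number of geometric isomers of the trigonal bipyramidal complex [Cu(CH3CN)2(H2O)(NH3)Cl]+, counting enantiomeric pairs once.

7

A trigonal bipyramid has two axial and three equatorial sites, which are chemically inequivalent.
Systematic enumeration (placing each ligand type in turn and discarding arrangements equivalent by rotation or reflection) gives 7 geometric isomers.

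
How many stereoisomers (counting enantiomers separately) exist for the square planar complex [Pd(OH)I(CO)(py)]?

3

The distinct arrangements are (3 in all): (CO/OH trans, I/py trans); (CO/py trans, I/OH trans); (CO/I trans, OH/py trans).
Each arrangement has an internal mirror plane or centre of symmetry, so none is chiral.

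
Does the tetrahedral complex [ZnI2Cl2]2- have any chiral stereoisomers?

Only one geometric arrangement is possible.

no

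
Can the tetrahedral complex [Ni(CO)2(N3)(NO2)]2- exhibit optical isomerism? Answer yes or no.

All four vertices of a tetrahedron are equivalent and mutually adjacent, so cis/trans isomerism cannot arise.
Only one geometric arrangement is possible.

no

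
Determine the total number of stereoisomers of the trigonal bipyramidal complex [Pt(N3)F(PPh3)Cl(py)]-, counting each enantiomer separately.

Systematic enumeration (placing each ligand type in turn and discarding arrangements equivalent by rotation or reflection) gives 10 geometric isomers.
Of these, 10 lack any improper symmetry element and so occur as enantiomeric pairs, giving 10 + 10 = 20 stereoisomers in total.

20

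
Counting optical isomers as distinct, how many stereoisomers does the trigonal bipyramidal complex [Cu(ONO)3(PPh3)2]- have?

Systematic placement gives 3 geometric isomers: PPh3 both equatorial; PPh3 one axial, one equatorial; PPh3 both axial.
Each arrangement has an internal mirror plane or centre of symmetry, so none is chiral.

3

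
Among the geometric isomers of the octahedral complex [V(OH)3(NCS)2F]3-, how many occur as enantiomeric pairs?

The six octahedral sites form three mutually perpendicular trans pairs.
There are 3 geometric isomers: OH mer, NCS cis; OH mer, NCS trans; OH fac, NCS cis.
Each arrangement has an internal mirror plane or centre of symmetry, so none is chiral.

0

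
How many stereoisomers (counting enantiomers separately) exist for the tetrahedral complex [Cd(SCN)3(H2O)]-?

Only one geometric arrangement is possible.

1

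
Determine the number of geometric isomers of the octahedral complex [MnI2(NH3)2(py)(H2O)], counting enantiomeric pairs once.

6

An octahedron has six vertices in three trans pairs; every non-trans pair is cis.
The distinct arrangements are (6 in all): I cis, NH3 cis (3 arrangements, 2 chiral); I cis, NH3 trans; I trans, NH3 cis; I trans, NH3 trans.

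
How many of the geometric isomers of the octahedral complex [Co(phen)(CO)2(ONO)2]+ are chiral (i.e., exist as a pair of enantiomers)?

1

Each phen is bidentate and must span two cis positions.
Working through the distinct placements yields 3 geometric isomers: CO trans, ONO cis; CO cis, ONO cis (chiral); CO cis, ONO trans.
One of these lacks any improper symmetry element and so occurs as an enantiomeric pair, giving 3 + 1 = 4 stereoisomers in total.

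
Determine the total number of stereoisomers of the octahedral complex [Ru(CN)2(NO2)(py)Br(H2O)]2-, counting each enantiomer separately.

15

In an octahedral complex each vertex has one trans partner and four cis neighbours.
Placing the ligands in turn and identifying arrangements related by rotation or reflection leaves 9 distinct geometric isomers.
Of these, 6 lack any improper symmetry element and so occur as enantiomeric pairs, giving 9 + 6 = 15 stereoisomers in total.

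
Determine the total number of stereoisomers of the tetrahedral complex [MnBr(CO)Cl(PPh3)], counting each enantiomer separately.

In a tetrahedral complex all four positions are equivalent and every pair of ligands is adjacent — there is no cis/trans distinction.
Only one geometric arrangement is possible; it has no improper symmetry element, so it exists as a pair of enantiomers (2 stereoisomers).

2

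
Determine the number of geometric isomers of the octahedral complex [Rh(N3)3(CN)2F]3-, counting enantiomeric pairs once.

3

Working through the distinct placements yields 3 geometric isomers: N3 mer, CN trans; N3 mer, CN cis; N3 fac, CN cis.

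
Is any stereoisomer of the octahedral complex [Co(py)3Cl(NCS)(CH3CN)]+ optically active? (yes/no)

Working through the distinct placements yields 4 geometric isomers: py mer (3 arrangements); py fac (chiral).
One of these lacks any improper symmetry element and so occurs as an enantiomeric pair, giving 4 + 1 = 5 stereoisomers in total.

yes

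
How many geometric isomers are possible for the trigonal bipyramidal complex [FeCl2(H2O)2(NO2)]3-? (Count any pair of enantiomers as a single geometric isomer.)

5

In a trigonal bipyramid the two axial positions differ from the three equatorial ones.
Placing the ligands in turn and identifying arrangements related by rotation or reflection leaves 5 distinct geometric isomers.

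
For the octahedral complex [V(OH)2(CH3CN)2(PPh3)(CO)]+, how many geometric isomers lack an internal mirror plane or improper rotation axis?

2

The six octahedral sites form three mutually perpendicular trans pairs.
Systematic placement gives 6 geometric isomers: OH cis, CH3CN trans; OH trans, CH3CN trans; OH cis, CH3CN cis (3 arrangements, 2 chiral); OH trans, CH3CN cis.
Of these, 2 lack any improper symmetry element and so occur as enantiomeric pairs, giving 6 + 2 = 8 stereoisomers in total.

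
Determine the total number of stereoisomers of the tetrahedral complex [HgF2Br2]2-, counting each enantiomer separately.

1

All four vertices of a tetrahedron are equivalent and mutually adjacent, so cis/trans isomerism cannot arise.
Only one geometric arrangement is possible.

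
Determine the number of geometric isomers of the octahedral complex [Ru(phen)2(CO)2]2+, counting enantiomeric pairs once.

2

An octahedron has six vertices in three trans pairs; every non-trans pair is cis.
Each phen is bidentate and must span two cis positions.
There are 2 geometric isomers: CO trans; CO cis (chiral).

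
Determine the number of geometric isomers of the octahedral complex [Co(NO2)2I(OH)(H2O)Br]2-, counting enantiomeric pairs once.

9

Systematic enumeration (placing each ligand type in turn and discarding arrangements equivalent by rotation or reflection) gives 9 geometric isomers.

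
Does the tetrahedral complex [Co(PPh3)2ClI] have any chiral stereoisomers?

Only one geometric arrangement is possible.

no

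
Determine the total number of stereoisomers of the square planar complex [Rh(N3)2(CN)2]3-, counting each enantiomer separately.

A square has two trans pairs of vertices; adjacent vertices are cis.
The distinct arrangements are (2 in all): N3 cis; N3 trans.
Each arrangement has an internal mirror plane or centre of symmetry, so none is chiral.

2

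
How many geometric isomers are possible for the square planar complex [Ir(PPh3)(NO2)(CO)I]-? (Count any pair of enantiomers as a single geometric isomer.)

3

In a square planar complex each vertex has one trans partner and two cis neighbours.
The distinct arrangements are (3 in all): (CO/NO2 trans, I/PPh3 trans); (CO/PPh3 trans, I/NO2 trans); (CO/I trans, NO2/PPh3 trans).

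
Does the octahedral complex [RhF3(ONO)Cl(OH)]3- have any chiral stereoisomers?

An octahedron has six vertices in three trans pairs; every non-trans pair is cis.
Working through the distinct placements yields 4 geometric isomers: F mer (3 arrangements); F fac (chiral).
One of these lacks any improper symmetry element and so occurs as an enantiomeric pair, giving 4 + 1 = 5 stereoisomers in total.

yes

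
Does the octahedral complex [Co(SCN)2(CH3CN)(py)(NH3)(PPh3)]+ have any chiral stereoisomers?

yes

In an octahedral complex each vertex has one trans partner and four cis neighbours.
Systematic enumeration (placing each ligand type in turn and discarding arrangements equivalent by rotation or reflection) gives 9 geometric isomers.
Of these, 6 lack any improper symmetry element and so occur as enantiomeric pairs, giving 9 + 6 = 15 stereoisomers in total.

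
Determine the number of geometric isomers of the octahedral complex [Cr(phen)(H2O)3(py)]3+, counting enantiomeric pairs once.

An octahedron has six vertices in three trans pairs; every non-trans pair is cis.
Each phen is bidentate and must span two cis positions.
The distinct arrangements are (2 in all): H2O mer; H2O fac.

2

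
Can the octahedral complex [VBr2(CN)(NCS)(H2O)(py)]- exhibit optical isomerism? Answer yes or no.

yes

An octahedron has six vertices in three trans pairs; every non-trans pair is cis.
Systematic enumeration (placing each ligand type in turn and discarding arrangements equivalent by rotation or reflection) gives 9 geometric isomers.
Of these, 6 lack any improper symmetry element and so occur as enantiomeric pairs, giving 9 + 6 = 15 stereoisomers in total.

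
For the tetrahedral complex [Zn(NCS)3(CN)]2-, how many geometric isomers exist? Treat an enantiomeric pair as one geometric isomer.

1

In a tetrahedral complex all four positions are equivalent and every pair of ligands is adjacent — there is no cis/trans distinction.
Only one geometric arrangement is possible.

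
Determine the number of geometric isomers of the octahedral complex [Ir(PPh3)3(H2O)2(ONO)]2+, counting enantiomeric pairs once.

3

The distinct arrangements are (3 in all): PPh3 mer, H2O trans; PPh3 mer, H2O cis; PPh3 fac, H2O cis.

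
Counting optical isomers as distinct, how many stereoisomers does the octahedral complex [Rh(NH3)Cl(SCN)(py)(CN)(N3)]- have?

30

In an octahedral complex each vertex has one trans partner and four cis neighbours.
Systematic enumeration (placing each ligand type in turn and discarding arrangements equivalent by rotation or reflection) gives 15 geometric isomers.
Of these, 15 lack any improper symmetry element and so occur as enantiomeric pairs, giving 15 + 15 = 30 stereoisomers in total.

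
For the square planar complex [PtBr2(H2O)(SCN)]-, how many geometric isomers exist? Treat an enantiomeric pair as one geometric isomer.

2

A square has two trans pairs of vertices; adjacent vertices are cis.
Systematic placement gives 2 geometric isomers: Br cis; Br trans.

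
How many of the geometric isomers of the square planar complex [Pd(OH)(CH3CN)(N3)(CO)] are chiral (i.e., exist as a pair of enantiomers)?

0

In a square planar complex each vertex has one trans partner and two cis neighbours.
There are 3 geometric isomers: (CH3CN/N3 trans, CO/OH trans); (CH3CN/OH trans, CO/N3 trans); (CH3CN/CO trans, N3/OH trans).
Each arrangement has an internal mirror plane or centre of symmetry, so none is chiral.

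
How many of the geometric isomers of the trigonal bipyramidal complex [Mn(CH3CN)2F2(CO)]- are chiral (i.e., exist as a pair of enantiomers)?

1

A trigonal bipyramid has two axial and three equatorial sites, which are chemically inequivalent.
Systematic enumeration (placing each ligand type in turn and discarding arrangements equivalent by rotation or reflection) gives 5 geometric isomers.
One of these lacks any improper symmetry element and so occurs as an enantiomeric pair, giving 5 + 1 = 6 stereoisomers in total.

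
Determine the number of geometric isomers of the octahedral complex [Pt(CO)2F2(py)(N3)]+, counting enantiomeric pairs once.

6

An octahedron has six vertices in three trans pairs; every non-trans pair is cis.
Working through the distinct placements yields 6 geometric isomers: CO trans, F trans; CO trans, F cis; CO cis, F cis (3 arrangements, 2 chiral); CO cis, F trans.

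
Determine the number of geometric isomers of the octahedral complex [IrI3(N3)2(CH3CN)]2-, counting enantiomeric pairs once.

3

An octahedron has six vertices in three trans pairs; every non-trans pair is cis.
Working through the distinct placements yields 3 geometric isomers: I mer, N3 trans; I fac, N3 cis; I mer, N3 cis.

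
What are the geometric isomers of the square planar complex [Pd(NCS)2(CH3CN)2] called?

cis and trans

In a square planar complex each vertex has one trans partner and two cis neighbours.
There are 2 geometric isomers: NCS cis; NCS trans.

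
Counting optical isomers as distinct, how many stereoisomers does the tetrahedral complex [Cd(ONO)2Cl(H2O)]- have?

1

All four vertices of a tetrahedron are equivalent and mutually adjacent, so cis/trans isomerism cannot arise.
Only one geometric arrangement is possible.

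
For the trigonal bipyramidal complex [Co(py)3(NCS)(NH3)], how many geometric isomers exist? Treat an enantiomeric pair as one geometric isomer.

In a trigonal bipyramid the two axial positions differ from the three equatorial ones.
The distinct arrangements are (4 in all): NCS axial, NH3 axial; NCS axial, NH3 equatorial; NCS equatorial, NH3 axial; NCS equatorial, NH3 equatorial.

4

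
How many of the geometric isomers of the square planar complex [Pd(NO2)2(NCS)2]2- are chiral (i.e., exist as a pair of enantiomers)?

0

In a square planar complex each vertex has one trans partner and two cis neighbours.
There are 2 geometric isomers: NO2 cis; NO2 trans.
Each arrangement has an internal mirror plane or centre of symmetry, so none is chiral.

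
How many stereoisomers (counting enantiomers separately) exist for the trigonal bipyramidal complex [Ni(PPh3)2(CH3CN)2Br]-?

6

A trigonal bipyramid has two axial and three equatorial sites, which are chemically inequivalent.
Placing the ligands in turn and identifying arrangements related by rotation or reflection leaves 5 distinct geometric isomers.
One of these lacks any improper symmetry element and so occurs as an enantiomeric pair, giving 5 + 1 = 6 stereoisomers in total.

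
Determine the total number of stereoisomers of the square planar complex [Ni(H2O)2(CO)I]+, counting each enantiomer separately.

In a square planar complex each vertex has one trans partner and two cis neighbours.
The distinct arrangements are (2 in all): H2O cis; H2O trans.
Each arrangement has an internal mirror plane or centre of symmetry, so none is chiral.

2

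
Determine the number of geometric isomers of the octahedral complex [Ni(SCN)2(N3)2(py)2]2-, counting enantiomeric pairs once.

Working through the distinct placements yields 5 geometric isomers: SCN trans, N3 trans, py trans; SCN cis, N3 trans, py cis; SCN cis, N3 cis, py trans; SCN cis, N3 cis, py cis (chiral); SCN trans, N3 cis, py cis.

5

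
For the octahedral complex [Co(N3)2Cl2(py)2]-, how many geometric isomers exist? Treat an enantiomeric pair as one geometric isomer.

The six octahedral sites form three mutually perpendicular trans pairs.
Systematic placement gives 5 geometric isomers: N3 trans, Cl trans, py trans; N3 cis, Cl trans, py cis; N3 cis, Cl cis, py trans; N3 cis, Cl cis, py cis (chiral); N3 trans, Cl cis, py cis.

5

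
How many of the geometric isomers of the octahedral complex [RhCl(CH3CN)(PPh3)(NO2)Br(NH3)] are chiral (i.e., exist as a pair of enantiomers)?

An octahedron has six vertices in three trans pairs; every non-trans pair is cis.
Systematic enumeration (placing each ligand type in turn and discarding arrangements equivalent by rotation or reflection) gives 15 geometric isomers.
Of these, 15 lack any improper symmetry element and so occur as enantiomeric pairs, giving 15 + 15 = 30 stereoisomers in total.

15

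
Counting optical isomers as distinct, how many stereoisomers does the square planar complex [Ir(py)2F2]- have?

2

A square has two trans pairs of vertices; adjacent vertices are cis.
Systematic placement gives 2 geometric isomers: py cis; py trans.
Each arrangement has an internal mirror plane or centre of symmetry, so none is chiral.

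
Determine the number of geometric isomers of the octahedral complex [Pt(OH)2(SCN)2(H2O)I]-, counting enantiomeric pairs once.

An octahedron has six vertices in three trans pairs; every non-trans pair is cis.
Working through the distinct placements yields 6 geometric isomers: OH trans, SCN trans; OH cis, SCN cis (3 arrangements, 2 chiral); OH cis, SCN trans; OH trans, SCN cis.

6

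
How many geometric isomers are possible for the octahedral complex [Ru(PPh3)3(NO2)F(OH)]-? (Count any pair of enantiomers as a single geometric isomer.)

Systematic placement gives 4 geometric isomers: PPh3 mer (3 arrangements); PPh3 fac (chiral).

4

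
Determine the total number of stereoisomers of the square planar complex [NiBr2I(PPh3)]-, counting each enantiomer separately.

2

The distinct arrangements are (2 in all): Br cis; Br trans.
Each arrangement has an internal mirror plane or centre of symmetry, so none is chiral.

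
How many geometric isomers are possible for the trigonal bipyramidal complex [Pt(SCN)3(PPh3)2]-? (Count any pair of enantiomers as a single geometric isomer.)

In a trigonal bipyramid the two axial positions differ from the three equatorial ones.
Working through the distinct placements yields 3 geometric isomers: PPh3 both axial; PPh3 one axial, one equatorial; PPh3 both equatorial.

3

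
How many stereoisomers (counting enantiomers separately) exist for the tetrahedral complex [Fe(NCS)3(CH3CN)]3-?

In a tetrahedral complex all four positions are equivalent and every pair of ligands is adjacent — there is no cis/trans distinction.
Only one geometric arrangement is possible.

1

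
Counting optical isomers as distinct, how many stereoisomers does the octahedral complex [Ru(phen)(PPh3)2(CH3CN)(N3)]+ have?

6

In an octahedral complex each vertex has one trans partner and four cis neighbours.
Each phen is bidentate and must span two cis positions.
The distinct arrangements are (4 in all): PPh3 cis (3 arrangements, 2 chiral); PPh3 trans.
Of these, 2 lack any improper symmetry element and so occur as enantiomeric pairs, giving 4 + 2 = 6 stereoisomers in total.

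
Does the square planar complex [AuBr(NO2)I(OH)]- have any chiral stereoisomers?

no

A square has two trans pairs of vertices; adjacent vertices are cis.
There are 3 geometric isomers: (Br/NO2 trans, I/OH trans); (Br/OH trans, I/NO2 trans); (Br/I trans, NO2/OH trans).
Each arrangement has an internal mirror plane or centre of symmetry, so none is chiral.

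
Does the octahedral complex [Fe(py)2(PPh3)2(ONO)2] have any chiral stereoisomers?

yes

An octahedron has six vertices in three trans pairs; every non-trans pair is cis.
The distinct arrangements are (5 in all): py trans, PPh3 trans, ONO trans; py cis, PPh3 cis, ONO trans; py trans, PPh3 cis, ONO cis; py cis, PPh3 cis, ONO cis (chiral); py cis, PPh3 trans, ONO cis.
One of these lacks any improper symmetry element and so occurs as an enantiomeric pair, giving 5 + 1 = 6 stereoisomers in total.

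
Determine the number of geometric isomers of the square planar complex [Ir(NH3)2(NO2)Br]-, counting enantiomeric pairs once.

2

A square has two trans pairs of vertices; adjacent vertices are cis.
Systematic placement gives 2 geometric isomers: NH3 cis; NH3 trans.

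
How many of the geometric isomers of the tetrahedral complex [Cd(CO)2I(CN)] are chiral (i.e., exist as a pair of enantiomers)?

In a tetrahedral complex all four positions are equivalent and every pair of ligands is adjacent — there is no cis/trans distinction.
Only one geometric arrangement is possible.

0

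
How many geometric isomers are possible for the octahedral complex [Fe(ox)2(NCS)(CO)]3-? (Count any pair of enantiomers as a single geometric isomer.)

The six octahedral sites form three mutually perpendicular trans pairs.
Each ox is bidentate and must span two cis positions.
Systematic placement gives 2 geometric isomers: NCS and CO mutually trans; NCS and CO mutually cis (chiral).

2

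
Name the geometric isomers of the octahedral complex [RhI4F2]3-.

The six octahedral sites form three mutually perpendicular trans pairs.
There are 2 geometric isomers: F trans; F cis.

cis and trans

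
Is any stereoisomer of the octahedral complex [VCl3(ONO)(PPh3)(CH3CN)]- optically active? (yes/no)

yes

The six octahedral sites form three mutually perpendicular trans pairs.
Working through the distinct placements yields 4 geometric isomers: Cl mer (3 arrangements); Cl fac (chiral).
One of these lacks any improper symmetry element and so occurs as an enantiomeric pair, giving 4 + 1 = 5 stereoisomers in total.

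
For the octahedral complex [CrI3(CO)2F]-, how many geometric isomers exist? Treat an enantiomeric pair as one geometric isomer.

3

An octahedron has six vertices in three trans pairs; every non-trans pair is cis.
Working through the distinct placements yields 3 geometric isomers: I mer, CO trans; I mer, CO cis; I fac, CO cis.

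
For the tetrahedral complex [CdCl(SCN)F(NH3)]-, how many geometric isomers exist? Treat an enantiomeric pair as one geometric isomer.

1

All four vertices of a tetrahedron are equivalent and mutually adjacent, so cis/trans isomerism cannot arise.
Only one geometric arrangement is possible; it has no improper symmetry element, so it exists as a pair of enantiomers (2 stereoisomers).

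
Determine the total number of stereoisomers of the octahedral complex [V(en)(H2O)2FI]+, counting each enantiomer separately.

6

An octahedron has six vertices in three trans pairs; every non-trans pair is cis.
Each en is bidentate and must span two cis positions.
Working through the distinct placements yields 4 geometric isomers: H2O cis (3 arrangements, 2 chiral); H2O trans.
Of these, 2 lack any improper symmetry element and so occur as enantiomeric pairs, giving 4 + 2 = 6 stereoisomers in total.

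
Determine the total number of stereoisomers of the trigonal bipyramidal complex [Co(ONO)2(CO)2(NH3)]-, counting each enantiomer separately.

A trigonal bipyramid has two axial and three equatorial sites, which are chemically inequivalent.
Exhaustive case analysis gives 5 geometric isomers.
One of these lacks any improper symmetry element and so occurs as an enantiomeric pair, giving 5 + 1 = 6 stereoisomers in total.

6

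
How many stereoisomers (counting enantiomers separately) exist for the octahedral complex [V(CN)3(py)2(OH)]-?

3

An octahedron has six vertices in three trans pairs; every non-trans pair is cis.
There are 3 geometric isomers: CN mer, py trans; CN mer, py cis; CN fac, py cis.
Each arrangement has an internal mirror plane or centre of symmetry, so none is chiral.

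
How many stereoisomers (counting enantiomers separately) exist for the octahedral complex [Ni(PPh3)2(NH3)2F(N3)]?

An octahedron has six vertices in three trans pairs; every non-trans pair is cis.
Working through the distinct placements yields 6 geometric isomers: PPh3 trans, NH3 trans; PPh3 cis, NH3 cis (3 arrangements, 2 chiral); PPh3 trans, NH3 cis; PPh3 cis, NH3 trans.
Of these, 2 lack any improper symmetry element and so occur as enantiomeric pairs, giving 6 + 2 = 8 stereoisomers in total.

8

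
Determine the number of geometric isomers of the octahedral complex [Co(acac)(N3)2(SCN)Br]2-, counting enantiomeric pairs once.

An octahedron has six vertices in three trans pairs; every non-trans pair is cis.
Each acac is bidentate and must span two cis positions.
Systematic placement gives 4 geometric isomers: N3 cis (3 arrangements, 2 chiral); N3 trans.

4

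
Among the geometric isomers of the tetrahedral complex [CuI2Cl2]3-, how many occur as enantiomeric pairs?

0

All four vertices of a tetrahedron are equivalent and mutually adjacent, so cis/trans isomerism cannot arise.
Only one geometric arrangement is possible.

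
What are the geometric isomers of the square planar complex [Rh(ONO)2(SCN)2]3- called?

cis and trans

A square has two trans pairs of vertices; adjacent vertices are cis.
Systematic placement gives 2 geometric isomers: ONO cis; ONO trans.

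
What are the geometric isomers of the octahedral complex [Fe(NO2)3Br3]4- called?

Systematic placement gives 2 geometric isomers: NO2 mer; NO2 fac.

fac and mer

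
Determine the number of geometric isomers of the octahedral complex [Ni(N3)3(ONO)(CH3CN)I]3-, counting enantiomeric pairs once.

In an octahedral complex each vertex has one trans partner and four cis neighbours.
Working through the distinct placements yields 4 geometric isomers: N3 mer (3 arrangements); N3 fac (chiral).

4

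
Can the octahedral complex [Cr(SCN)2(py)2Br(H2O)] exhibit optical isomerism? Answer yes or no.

In an octahedral complex each vertex has one trans partner and four cis neighbours.
The distinct arrangements are (6 in all): SCN trans, py trans; SCN cis, py cis (3 arrangements, 2 chiral); SCN cis, py trans; SCN trans, py cis.
Of these, 2 lack any improper symmetry element and so occur as enantiomeric pairs, giving 6 + 2 = 8 stereoisomers in total.

yes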